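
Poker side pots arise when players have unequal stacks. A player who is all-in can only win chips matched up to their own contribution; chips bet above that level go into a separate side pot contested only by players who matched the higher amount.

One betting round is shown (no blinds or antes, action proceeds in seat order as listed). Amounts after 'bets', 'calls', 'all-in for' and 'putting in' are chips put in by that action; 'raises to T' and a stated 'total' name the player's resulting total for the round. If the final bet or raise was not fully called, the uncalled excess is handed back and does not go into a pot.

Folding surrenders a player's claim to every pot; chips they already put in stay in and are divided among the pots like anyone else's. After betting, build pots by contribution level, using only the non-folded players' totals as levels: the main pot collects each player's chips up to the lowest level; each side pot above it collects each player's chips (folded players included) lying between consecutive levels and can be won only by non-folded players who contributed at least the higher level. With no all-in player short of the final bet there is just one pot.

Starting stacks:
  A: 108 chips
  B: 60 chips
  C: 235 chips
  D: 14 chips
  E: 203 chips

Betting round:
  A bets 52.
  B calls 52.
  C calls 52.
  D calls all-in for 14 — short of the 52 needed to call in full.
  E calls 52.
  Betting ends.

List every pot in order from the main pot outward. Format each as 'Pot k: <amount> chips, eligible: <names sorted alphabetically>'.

Contributions: A=52, B=52, C=52, D=14, E=52
Pot levels (distinct totals of non-folded players): 14, 52
Layer 1-14: 14 each from A, B, C, D, E = 14*5 = 70 chips; eligible A, B, C, D, E
Layer 15-52: 38 each from A, B, C, E = 38*4 = 152 chips; eligible A, B, C, E

Pot 1: 70 chips, eligible: A, B, C, D, E
Pot 2: 152 chips, eligible: A, B, C, E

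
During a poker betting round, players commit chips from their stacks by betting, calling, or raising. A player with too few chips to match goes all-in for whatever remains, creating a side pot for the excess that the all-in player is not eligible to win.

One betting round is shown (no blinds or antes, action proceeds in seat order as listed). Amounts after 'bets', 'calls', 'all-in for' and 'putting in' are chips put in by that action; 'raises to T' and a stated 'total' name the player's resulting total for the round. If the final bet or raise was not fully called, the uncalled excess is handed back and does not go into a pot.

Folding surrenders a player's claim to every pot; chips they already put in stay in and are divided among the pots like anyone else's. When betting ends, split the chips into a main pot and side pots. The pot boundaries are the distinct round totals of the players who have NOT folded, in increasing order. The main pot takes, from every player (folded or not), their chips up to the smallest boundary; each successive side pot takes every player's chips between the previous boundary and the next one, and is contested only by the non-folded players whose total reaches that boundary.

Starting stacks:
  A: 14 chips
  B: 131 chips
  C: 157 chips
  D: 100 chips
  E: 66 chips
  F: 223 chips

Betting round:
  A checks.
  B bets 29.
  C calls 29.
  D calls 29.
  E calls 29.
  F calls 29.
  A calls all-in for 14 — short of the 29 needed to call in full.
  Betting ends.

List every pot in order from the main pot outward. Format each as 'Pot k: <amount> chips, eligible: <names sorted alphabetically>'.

Contributions: A=14, B=29, C=29, D=29, E=29, F=29
Pot levels (distinct totals of non-folded players): 14, 29
Layer 1-14: 14 each from A, B, C, D, E, F = 14*6 = 84 chips; eligible A, B, C, D, E, F
Layer 15-29: 15 each from B, C, D, E, F = 15*5 = 75 chips; eligible B, C, D, E, F

Pot 1: 84 chips, eligible: A, B, C, D, E, F
Pot 2: 75 chips, eligible: B, C, D, E, F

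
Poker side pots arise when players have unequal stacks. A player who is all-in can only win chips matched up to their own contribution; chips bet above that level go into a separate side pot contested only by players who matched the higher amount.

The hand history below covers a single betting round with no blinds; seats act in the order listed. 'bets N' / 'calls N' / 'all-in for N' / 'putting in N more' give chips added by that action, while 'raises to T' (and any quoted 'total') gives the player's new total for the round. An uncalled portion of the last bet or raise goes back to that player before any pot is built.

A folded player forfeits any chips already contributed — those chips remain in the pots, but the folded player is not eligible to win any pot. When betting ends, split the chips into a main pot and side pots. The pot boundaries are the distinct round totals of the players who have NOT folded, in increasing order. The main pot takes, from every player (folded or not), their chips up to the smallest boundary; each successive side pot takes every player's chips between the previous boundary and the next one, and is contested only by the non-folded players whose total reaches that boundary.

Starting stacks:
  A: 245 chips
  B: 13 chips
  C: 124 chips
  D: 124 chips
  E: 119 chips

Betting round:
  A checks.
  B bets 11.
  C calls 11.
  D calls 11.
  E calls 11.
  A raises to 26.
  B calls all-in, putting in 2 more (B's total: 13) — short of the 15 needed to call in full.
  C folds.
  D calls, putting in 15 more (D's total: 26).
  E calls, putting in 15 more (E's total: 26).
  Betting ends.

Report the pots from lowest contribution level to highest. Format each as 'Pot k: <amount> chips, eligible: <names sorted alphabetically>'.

Pot 1: 63 chips, eligible: A, B, D, E
Pot 2: 39 chips, eligible: A, D, E

Derivation:
Contributions: A=26, B=13, C=11, D=26, E=26
Folded: C
Pot levels (distinct totals of non-folded players): 13, 26
Layer 1-13: A 13 + B 13 + C 11 + D 13 + E 13 = 63 chips; eligible A, B, D, E
Layer 14-26: 13 each from A, D, E = 13*3 = 39 chips; eligible A, D, E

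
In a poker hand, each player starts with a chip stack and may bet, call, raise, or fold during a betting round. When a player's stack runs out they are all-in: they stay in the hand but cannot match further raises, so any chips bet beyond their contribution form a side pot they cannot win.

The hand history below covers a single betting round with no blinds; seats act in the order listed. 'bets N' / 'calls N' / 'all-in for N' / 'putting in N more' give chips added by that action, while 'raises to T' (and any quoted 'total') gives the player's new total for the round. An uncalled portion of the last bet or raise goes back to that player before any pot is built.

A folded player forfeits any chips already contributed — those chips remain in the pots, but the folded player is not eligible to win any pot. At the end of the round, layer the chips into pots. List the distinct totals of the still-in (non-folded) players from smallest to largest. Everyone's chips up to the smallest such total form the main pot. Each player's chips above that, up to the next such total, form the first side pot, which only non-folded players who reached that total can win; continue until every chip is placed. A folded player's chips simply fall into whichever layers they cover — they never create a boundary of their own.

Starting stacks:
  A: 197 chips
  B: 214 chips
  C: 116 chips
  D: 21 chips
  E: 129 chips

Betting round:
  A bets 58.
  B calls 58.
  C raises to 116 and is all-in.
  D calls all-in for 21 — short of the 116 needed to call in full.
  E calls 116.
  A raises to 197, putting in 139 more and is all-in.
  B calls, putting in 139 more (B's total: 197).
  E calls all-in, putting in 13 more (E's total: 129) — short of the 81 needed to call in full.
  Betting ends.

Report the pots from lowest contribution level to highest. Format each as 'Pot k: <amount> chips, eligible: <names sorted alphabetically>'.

Pot 1: 105 chips, eligible: A, B, C, D, E
Pot 2: 380 chips, eligible: A, B, C, E
Pot 3: 39 chips, eligible: A, B, E
Pot 4: 136 chips, eligible: A, B

Derivation:
Contributions: A=197, B=197, C=116, D=21, E=129
Pot levels (distinct totals of non-folded players): 21, 116, 129, 197
Layer 1-21: 21 each from A, B, C, D, E = 21*5 = 105 chips; eligible A, B, C, D, E
Layer 22-116: 95 each from A, B, C, E = 95*4 = 380 chips; eligible A, B, C, E
Layer 117-129: 13 each from A, B, E = 13*3 = 39 chips; eligible A, B, E
Layer 130-197: 68 each from A, B = 68*2 = 136 chips; eligible A, B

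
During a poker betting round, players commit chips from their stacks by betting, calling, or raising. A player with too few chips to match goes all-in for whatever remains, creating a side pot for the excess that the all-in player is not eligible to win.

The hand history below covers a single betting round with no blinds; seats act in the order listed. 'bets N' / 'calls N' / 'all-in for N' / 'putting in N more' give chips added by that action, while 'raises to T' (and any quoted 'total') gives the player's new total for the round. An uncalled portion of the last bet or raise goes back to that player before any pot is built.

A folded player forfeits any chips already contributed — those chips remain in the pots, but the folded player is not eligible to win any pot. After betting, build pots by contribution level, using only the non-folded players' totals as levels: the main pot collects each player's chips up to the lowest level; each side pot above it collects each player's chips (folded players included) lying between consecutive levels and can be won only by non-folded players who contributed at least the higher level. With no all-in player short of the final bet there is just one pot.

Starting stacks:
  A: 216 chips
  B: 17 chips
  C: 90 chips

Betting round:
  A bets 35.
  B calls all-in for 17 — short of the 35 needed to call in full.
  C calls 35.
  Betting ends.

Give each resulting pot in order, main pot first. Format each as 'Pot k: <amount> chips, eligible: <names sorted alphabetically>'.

Contributions: A=35, B=17, C=35
Pot levels (distinct totals of non-folded players): 17, 35
Layer 1-17: 17 each from A, B, C = 17*3 = 51 chips; eligible A, B, C
Layer 18-35: 18 each from A, C = 18*2 = 36 chips; eligible A, C

Pot 1: 51 chips, eligible: A, B, C
Pot 2: 36 chips, eligible: A, C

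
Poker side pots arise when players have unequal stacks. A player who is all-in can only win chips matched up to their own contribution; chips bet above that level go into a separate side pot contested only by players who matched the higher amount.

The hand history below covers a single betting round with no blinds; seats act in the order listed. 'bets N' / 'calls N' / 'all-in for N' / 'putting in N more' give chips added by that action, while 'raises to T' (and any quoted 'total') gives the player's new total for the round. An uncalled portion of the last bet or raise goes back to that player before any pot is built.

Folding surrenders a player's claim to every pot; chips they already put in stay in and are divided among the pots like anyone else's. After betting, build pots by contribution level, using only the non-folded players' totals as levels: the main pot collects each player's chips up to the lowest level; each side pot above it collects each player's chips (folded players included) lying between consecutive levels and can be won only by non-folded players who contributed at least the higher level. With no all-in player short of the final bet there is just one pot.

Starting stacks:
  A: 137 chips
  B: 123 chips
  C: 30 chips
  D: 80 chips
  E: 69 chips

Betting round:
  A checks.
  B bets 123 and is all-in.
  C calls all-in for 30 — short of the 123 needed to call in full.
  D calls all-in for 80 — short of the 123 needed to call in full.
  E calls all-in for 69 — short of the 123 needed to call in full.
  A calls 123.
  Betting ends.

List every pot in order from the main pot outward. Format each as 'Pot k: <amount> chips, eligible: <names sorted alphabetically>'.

Contributions: A=123, B=123, C=30, D=80, E=69
Pot levels (distinct totals of non-folded players): 30, 69, 80, 123
Layer 1-30: 30 each from A, B, C, D, E = 30*5 = 150 chips; eligible A, B, C, D, E
Layer 31-69: 39 each from A, B, D, E = 39*4 = 156 chips; eligible A, B, D, E
Layer 70-80: 11 each from A, B, D = 11*3 = 33 chips; eligible A, B, D
Layer 81-123: 43 each from A, B = 43*2 = 86 chips; eligible A, B

Pot 1: 150 chips, eligible: A, B, C, D, E
Pot 2: 156 chips, eligible: A, B, D, E
Pot 3: 33 chips, eligible: A, B, D
Pot 4: 86 chips, eligible: A, B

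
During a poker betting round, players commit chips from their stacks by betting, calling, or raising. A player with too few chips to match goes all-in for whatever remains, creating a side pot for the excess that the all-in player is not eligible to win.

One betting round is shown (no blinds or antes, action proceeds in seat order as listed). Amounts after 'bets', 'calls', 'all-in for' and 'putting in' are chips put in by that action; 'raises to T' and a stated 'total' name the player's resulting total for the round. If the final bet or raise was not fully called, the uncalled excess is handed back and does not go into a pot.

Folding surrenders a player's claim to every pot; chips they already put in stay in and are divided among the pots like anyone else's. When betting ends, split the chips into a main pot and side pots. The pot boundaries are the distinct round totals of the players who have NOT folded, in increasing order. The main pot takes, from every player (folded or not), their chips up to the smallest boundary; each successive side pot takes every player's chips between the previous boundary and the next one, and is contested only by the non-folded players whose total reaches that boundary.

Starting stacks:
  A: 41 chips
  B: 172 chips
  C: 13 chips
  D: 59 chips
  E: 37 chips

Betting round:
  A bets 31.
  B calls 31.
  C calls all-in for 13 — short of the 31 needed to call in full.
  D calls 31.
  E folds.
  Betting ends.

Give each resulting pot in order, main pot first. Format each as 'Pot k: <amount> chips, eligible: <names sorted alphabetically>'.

Contributions: A=31, B=31, C=13, D=31
Folded: E
Pot levels (distinct totals of non-folded players): 13, 31
Layer 1-13: 13 each from A, B, C, D = 13*4 = 52 chips; eligible A, B, C, D
Layer 14-31: 18 each from A, B, D = 18*3 = 54 chips; eligible A, B, D

Pot 1: 52 chips, eligible: A, B, C, D
Pot 2: 54 chips, eligible: A, B, D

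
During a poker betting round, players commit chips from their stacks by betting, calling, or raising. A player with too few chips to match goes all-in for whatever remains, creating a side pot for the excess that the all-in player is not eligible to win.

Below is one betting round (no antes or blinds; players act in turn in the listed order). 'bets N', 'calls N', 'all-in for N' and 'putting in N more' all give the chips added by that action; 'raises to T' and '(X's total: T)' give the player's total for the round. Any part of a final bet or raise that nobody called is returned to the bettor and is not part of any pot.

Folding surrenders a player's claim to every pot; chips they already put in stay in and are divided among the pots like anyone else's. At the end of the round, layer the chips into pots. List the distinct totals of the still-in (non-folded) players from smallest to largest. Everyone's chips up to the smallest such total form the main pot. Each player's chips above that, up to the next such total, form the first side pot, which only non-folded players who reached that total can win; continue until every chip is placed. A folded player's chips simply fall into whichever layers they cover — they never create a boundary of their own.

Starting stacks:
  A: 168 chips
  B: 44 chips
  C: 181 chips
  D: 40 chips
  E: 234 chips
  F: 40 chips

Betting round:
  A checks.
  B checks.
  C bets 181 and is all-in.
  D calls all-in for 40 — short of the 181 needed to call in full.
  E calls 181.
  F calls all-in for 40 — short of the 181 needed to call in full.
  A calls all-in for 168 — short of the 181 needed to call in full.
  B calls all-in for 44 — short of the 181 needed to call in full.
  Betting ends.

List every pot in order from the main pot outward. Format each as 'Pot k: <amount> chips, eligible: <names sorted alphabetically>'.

Contributions: A=168, B=44, C=181, D=40, E=181, F=40
Pot levels (distinct totals of non-folded players): 40, 44, 168, 181
Layer 1-40: 40 each from A, B, C, D, E, F = 40*6 = 240 chips; eligible A, B, C, D, E, F
Layer 41-44: 4 each from A, B, C, E = 4*4 = 16 chips; eligible A, B, C, E
Layer 45-168: 124 each from A, C, E = 124*3 = 372 chips; eligible A, C, E
Layer 169-181: 13 each from C, E = 13*2 = 26 chips; eligible C, E

Pot 1: 240 chips, eligible: A, B, C, D, E, F
Pot 2: 16 chips, eligible: A, B, C, E
Pot 3: 372 chips, eligible: A, C, E
Pot 4: 26 chips, eligible: C, E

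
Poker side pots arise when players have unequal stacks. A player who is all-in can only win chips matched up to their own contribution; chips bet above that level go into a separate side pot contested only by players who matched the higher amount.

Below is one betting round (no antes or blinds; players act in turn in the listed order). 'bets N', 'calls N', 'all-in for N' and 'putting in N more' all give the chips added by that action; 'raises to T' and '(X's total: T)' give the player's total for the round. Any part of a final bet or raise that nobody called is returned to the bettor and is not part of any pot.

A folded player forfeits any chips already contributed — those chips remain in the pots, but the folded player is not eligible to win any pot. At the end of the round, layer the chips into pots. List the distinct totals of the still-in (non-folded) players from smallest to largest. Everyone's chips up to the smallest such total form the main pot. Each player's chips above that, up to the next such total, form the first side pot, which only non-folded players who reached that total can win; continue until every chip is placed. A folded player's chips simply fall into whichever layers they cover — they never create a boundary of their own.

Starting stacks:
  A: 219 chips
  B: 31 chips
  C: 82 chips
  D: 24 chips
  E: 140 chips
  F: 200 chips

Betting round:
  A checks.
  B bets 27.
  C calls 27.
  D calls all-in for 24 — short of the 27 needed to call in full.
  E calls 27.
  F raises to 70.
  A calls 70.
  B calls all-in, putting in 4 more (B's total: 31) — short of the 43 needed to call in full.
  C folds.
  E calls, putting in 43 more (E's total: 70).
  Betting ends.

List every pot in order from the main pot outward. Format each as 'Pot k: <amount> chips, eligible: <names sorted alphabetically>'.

Pot 1: 144 chips, eligible: A, B, D, E, F
Pot 2: 31 chips, eligible: A, B, E, F
Pot 3: 117 chips, eligible: A, E, F

Derivation:
Contributions: A=70, B=31, C=27, D=24, E=70, F=70
Folded: C
Pot levels (distinct totals of non-folded players): 24, 31, 70
Layer 1-24: 24 each from A, B, C, D, E, F = 24*6 = 144 chips; eligible A, B, D, E, F
Layer 25-31: A 7 + B 7 + C 3 + E 7 + F 7 = 31 chips; eligible A, B, E, F
Layer 32-70: 39 each from A, E, F = 39*3 = 117 chips; eligible A, E, F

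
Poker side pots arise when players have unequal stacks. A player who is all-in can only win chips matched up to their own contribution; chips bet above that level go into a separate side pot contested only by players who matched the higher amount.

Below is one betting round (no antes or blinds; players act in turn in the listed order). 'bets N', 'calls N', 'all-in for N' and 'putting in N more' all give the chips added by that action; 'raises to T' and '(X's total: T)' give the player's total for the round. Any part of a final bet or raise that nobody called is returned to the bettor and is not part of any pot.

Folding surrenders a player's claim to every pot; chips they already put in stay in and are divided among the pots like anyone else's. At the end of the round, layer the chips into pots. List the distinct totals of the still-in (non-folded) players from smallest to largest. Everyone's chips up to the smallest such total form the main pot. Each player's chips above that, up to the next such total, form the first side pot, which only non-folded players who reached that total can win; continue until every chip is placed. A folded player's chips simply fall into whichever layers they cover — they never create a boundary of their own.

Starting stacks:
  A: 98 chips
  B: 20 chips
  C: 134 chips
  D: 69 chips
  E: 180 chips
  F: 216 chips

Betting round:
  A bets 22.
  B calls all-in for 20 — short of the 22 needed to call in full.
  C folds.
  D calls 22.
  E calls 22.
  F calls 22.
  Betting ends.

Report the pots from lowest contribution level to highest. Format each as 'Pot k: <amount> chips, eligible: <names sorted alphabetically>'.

Contributions: A=22, B=20, D=22, E=22, F=22
Folded: C
Pot levels (distinct totals of non-folded players): 20, 22
Layer 1-20: 20 each from A, B, D, E, F = 20*5 = 100 chips; eligible A, B, D, E, F
Layer 21-22: 2 each from A, D, E, F = 2*4 = 8 chips; eligible A, D, E, F

Pot 1: 100 chips, eligible: A, B, D, E, F
Pot 2: 8 chips, eligible: A, D, E, F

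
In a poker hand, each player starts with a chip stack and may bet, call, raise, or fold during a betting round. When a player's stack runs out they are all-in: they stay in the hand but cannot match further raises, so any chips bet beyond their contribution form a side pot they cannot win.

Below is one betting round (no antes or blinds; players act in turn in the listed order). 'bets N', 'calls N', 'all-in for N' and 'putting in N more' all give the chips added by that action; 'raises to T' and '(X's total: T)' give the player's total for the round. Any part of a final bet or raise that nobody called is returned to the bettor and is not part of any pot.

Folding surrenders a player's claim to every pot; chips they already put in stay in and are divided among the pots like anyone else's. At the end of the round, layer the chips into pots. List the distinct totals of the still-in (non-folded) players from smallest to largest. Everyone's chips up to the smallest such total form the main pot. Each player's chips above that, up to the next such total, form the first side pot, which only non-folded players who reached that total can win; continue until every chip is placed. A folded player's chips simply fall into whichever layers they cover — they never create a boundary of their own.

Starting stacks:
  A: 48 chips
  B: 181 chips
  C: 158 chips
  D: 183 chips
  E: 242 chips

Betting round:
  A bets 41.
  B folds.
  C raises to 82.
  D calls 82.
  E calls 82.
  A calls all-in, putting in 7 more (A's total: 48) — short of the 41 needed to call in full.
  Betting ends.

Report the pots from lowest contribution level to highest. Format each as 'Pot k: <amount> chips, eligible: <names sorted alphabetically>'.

Contributions: A=48, C=82, D=82, E=82
Folded: B
Pot levels (distinct totals of non-folded players): 48, 82
Layer 1-48: 48 each from A, C, D, E = 48*4 = 192 chips; eligible A, C, D, E
Layer 49-82: 34 each from C, D, E = 34*3 = 102 chips; eligible C, D, E

Pot 1: 192 chips, eligible: A, C, D, E
Pot 2: 102 chips, eligible: C, D, E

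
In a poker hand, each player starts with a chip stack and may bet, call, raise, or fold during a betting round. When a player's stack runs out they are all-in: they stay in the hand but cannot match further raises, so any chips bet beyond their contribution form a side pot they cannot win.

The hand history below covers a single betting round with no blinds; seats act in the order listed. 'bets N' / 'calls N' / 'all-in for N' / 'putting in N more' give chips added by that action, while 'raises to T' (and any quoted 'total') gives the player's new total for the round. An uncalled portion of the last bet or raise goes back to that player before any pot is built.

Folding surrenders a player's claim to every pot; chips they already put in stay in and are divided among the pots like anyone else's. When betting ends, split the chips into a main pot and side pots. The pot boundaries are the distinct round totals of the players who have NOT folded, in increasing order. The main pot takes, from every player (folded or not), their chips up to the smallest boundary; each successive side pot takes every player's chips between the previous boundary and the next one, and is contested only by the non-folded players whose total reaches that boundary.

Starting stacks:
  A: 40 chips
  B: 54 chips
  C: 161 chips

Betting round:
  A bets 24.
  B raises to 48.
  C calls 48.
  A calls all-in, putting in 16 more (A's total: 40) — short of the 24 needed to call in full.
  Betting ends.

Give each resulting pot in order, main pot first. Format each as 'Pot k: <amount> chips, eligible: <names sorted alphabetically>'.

Pot 1: 120 chips, eligible: A, B, C
Pot 2: 16 chips, eligible: B, C

Derivation:
Contributions: A=40, B=48, C=48
Pot levels (distinct totals of non-folded players): 40, 48
Layer 1-40: 40 each from A, B, C = 40*3 = 120 chips; eligible A, B, C
Layer 41-48: 8 each from B, C = 8*2 = 16 chips; eligible B, C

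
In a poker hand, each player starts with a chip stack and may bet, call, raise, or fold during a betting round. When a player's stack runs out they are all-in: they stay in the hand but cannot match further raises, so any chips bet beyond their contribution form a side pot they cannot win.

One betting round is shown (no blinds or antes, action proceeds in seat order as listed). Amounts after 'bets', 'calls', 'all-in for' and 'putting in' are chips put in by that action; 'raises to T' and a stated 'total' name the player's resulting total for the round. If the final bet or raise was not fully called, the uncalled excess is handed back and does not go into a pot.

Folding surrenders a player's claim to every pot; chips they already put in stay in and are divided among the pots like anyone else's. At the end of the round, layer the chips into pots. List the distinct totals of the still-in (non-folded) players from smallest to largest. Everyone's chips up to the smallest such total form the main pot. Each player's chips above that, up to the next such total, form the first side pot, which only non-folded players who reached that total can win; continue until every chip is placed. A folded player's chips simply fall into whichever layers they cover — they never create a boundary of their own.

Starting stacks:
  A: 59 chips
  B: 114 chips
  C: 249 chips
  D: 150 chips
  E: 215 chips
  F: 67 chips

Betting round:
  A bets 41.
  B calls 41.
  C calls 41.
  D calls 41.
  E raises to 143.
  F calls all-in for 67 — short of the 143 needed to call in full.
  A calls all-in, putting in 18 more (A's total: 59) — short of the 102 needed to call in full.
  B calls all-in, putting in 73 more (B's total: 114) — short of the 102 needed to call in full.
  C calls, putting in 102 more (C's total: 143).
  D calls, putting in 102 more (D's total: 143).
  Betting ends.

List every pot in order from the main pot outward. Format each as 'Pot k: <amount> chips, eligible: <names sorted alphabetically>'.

Contributions: A=59, B=114, C=143, D=143, E=143, F=67
Pot levels (distinct totals of non-folded players): 59, 67, 114, 143
Layer 1-59: 59 each from A, B, C, D, E, F = 59*6 = 354 chips; eligible A, B, C, D, E, F
Layer 60-67: 8 each from B, C, D, E, F = 8*5 = 40 chips; eligible B, C, D, E, F
Layer 68-114: 47 each from B, C, D, E = 47*4 = 188 chips; eligible B, C, D, E
Layer 115-143: 29 each from C, D, E = 29*3 = 87 chips; eligible C, D, E

Pot 1: 354 chips, eligible: A, B, C, D, E, F
Pot 2: 40 chips, eligible: B, C, D, E, F
Pot 3: 188 chips, eligible: B, C, D, E
Pot 4: 87 chips, eligible: C, D, E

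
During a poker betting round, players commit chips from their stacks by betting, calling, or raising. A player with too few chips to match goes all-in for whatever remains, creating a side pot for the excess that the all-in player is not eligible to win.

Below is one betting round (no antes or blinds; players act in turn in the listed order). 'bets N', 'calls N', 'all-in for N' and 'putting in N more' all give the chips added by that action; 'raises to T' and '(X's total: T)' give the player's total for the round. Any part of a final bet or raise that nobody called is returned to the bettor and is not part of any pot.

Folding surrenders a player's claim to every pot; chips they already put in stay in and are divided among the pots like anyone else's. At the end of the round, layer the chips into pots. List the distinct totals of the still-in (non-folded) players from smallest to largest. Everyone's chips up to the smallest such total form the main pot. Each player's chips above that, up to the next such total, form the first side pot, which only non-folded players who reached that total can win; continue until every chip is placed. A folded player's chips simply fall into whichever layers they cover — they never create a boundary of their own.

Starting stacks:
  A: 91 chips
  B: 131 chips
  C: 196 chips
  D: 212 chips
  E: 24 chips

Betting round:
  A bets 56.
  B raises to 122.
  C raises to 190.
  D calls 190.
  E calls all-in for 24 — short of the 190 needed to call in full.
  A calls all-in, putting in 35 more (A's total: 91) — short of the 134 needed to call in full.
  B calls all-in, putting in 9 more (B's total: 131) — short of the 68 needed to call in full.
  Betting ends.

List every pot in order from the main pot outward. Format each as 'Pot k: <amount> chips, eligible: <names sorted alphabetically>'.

Pot 1: 120 chips, eligible: A, B, C, D, E
Pot 2: 268 chips, eligible: A, B, C, D
Pot 3: 120 chips, eligible: B, C, D
Pot 4: 118 chips, eligible: C, D

Derivation:
Contributions: A=91, B=131, C=190, D=190, E=24
Pot levels (distinct totals of non-folded players): 24, 91, 131, 190
Layer 1-24: 24 each from A, B, C, D, E = 24*5 = 120 chips; eligible A, B, C, D, E
Layer 25-91: 67 each from A, B, C, D = 67*4 = 268 chips; eligible A, B, C, D
Layer 92-131: 40 each from B, C, D = 40*3 = 120 chips; eligible B, C, D
Layer 132-190: 59 each from C, D = 59*2 = 118 chips; eligible C, D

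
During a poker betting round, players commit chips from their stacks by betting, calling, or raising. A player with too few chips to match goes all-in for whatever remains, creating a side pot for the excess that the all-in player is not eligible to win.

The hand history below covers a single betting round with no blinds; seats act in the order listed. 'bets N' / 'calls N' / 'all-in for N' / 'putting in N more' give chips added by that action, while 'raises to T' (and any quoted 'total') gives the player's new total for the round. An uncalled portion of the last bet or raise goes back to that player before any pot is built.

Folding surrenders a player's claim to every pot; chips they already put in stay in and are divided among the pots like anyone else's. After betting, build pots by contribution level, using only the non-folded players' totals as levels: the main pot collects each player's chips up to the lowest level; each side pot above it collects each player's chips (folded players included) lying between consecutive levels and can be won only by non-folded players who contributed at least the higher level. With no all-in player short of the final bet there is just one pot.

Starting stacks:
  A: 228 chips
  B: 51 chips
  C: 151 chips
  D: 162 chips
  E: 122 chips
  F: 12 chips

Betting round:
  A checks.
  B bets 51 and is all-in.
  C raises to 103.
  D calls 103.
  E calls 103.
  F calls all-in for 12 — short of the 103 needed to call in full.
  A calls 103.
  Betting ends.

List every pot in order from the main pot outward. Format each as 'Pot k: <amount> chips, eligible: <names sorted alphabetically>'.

Pot 1: 72 chips, eligible: A, B, C, D, E, F
Pot 2: 195 chips, eligible: A, B, C, D, E
Pot 3: 208 chips, eligible: A, C, D, E

Derivation:
Contributions: A=103, B=51, C=103, D=103, E=103, F=12
Pot levels (distinct totals of non-folded players): 12, 51, 103
Layer 1-12: 12 each from A, B, C, D, E, F = 12*6 = 72 chips; eligible A, B, C, D, E, F
Layer 13-51: 39 each from A, B, C, D, E = 39*5 = 195 chips; eligible A, B, C, D, E
Layer 52-103: 52 each from A, C, D, E = 52*4 = 208 chips; eligible A, C, D, E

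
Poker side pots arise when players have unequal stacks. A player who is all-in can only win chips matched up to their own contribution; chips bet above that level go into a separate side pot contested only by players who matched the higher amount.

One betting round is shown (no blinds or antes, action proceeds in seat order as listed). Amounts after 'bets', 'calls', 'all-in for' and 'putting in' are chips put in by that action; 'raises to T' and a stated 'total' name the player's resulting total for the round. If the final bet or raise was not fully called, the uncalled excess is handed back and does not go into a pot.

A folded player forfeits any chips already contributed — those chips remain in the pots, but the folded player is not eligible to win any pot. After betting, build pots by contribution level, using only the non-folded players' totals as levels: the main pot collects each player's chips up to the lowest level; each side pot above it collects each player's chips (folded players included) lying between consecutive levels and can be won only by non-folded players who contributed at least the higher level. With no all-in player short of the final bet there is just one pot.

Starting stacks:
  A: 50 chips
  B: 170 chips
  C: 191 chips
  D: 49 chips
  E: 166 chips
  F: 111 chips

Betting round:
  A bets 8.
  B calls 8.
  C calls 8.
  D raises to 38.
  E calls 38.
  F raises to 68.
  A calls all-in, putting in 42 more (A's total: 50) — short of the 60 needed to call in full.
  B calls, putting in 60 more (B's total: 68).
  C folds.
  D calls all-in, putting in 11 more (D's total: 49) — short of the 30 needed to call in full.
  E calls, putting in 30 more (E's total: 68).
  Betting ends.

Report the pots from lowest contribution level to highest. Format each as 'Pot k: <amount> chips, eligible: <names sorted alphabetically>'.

Contributions: A=50, B=68, C=8, D=49, E=68, F=68
Folded: C
Pot levels (distinct totals of non-folded players): 49, 50, 68
Layer 1-49: A 49 + B 49 + C 8 + D 49 + E 49 + F 49 = 253 chips; eligible A, B, D, E, F
Layer 50-50: 1 each from A, B, E, F = 1*4 = 4 chips; eligible A, B, E, F
Layer 51-68: 18 each from B, E, F = 18*3 = 54 chips; eligible B, E, F

Pot 1: 253 chips, eligible: A, B, D, E, F
Pot 2: 4 chips, eligible: A, B, E, F
Pot 3: 54 chips, eligible: B, E, F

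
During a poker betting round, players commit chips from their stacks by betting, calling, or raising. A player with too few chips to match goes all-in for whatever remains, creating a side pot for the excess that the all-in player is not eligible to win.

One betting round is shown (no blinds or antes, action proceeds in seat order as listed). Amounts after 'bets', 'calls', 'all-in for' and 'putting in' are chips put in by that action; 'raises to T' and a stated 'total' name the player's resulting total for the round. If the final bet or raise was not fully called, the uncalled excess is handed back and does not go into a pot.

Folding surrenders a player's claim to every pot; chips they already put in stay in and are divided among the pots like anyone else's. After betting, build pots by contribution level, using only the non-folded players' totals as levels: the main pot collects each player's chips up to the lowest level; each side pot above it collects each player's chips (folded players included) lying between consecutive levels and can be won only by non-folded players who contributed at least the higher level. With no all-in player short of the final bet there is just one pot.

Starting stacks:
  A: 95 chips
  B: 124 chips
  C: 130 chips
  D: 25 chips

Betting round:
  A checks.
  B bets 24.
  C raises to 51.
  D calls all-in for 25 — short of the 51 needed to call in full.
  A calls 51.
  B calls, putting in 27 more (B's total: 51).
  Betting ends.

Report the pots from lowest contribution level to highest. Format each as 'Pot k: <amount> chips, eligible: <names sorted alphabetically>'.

Pot 1: 100 chips, eligible: A, B, C, D
Pot 2: 78 chips, eligible: A, B, C

Derivation:
Contributions: A=51, B=51, C=51, D=25
Pot levels (distinct totals of non-folded players): 25, 51
Layer 1-25: 25 each from A, B, C, D = 25*4 = 100 chips; eligible A, B, C, D
Layer 26-51: 26 each from A, B, C = 26*3 = 78 chips; eligible A, B, C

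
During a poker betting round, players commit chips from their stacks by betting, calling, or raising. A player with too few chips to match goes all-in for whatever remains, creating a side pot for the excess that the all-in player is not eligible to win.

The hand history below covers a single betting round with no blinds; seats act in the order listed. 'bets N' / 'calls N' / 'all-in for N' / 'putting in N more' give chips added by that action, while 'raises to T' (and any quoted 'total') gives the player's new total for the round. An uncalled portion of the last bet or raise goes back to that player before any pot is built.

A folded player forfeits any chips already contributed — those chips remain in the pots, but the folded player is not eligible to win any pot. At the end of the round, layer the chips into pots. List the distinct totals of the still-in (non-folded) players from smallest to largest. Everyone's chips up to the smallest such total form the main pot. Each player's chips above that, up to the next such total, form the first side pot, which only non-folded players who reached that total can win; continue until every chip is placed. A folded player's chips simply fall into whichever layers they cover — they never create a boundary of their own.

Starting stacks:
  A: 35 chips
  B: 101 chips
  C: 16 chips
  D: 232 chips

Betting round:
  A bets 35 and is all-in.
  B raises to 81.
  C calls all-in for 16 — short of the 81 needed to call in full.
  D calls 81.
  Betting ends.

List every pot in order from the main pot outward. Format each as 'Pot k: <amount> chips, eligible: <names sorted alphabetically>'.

Contributions: A=35, B=81, C=16, D=81
Pot levels (distinct totals of non-folded players): 16, 35, 81
Layer 1-16: 16 each from A, B, C, D = 16*4 = 64 chips; eligible A, B, C, D
Layer 17-35: 19 each from A, B, D = 19*3 = 57 chips; eligible A, B, D
Layer 36-81: 46 each from B, D = 46*2 = 92 chips; eligible B, D

Pot 1: 64 chips, eligible: A, B, C, D
Pot 2: 57 chips, eligible: A, B, D
Pot 3: 92 chips, eligible: B, D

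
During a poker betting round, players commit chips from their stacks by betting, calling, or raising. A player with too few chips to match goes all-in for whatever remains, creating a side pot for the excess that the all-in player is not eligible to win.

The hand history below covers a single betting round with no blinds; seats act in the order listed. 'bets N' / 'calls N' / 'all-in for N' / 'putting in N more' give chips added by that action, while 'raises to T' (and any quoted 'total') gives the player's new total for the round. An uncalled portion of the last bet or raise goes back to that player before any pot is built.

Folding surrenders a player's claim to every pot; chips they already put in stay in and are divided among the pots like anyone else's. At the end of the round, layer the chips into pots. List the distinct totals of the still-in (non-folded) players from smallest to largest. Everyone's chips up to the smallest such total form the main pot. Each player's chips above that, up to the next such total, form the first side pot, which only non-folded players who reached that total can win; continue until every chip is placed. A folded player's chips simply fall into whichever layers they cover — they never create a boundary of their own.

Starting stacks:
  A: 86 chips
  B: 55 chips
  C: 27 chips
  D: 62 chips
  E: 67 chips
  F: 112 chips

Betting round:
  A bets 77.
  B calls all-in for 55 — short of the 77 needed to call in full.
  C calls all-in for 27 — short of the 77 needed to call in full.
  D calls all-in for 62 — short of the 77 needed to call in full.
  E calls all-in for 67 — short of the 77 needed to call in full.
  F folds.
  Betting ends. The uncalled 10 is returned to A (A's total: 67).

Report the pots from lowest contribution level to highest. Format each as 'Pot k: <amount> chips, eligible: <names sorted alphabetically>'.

Contributions (after 10 returned to A): A=67, B=55, C=27, D=62, E=67
Folded: F
Pot levels (distinct totals of non-folded players): 27, 55, 62, 67
Layer 1-27: 27 each from A, B, C, D, E = 27*5 = 135 chips; eligible A, B, C, D, E
Layer 28-55: 28 each from A, B, D, E = 28*4 = 112 chips; eligible A, B, D, E
Layer 56-62: 7 each from A, D, E = 7*3 = 21 chips; eligible A, D, E
Layer 63-67: 5 each from A, E = 5*2 = 10 chips; eligible A, E

Pot 1: 135 chips, eligible: A, B, C, D, E
Pot 2: 112 chips, eligible: A, B, D, E
Pot 3: 21 chips, eligible: A, D, E
Pot 4: 10 chips, eligible: A, E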